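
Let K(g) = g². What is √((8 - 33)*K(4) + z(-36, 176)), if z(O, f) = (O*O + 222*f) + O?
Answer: 2*√9983 ≈ 199.83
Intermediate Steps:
z(O, f) = O + O² + 222*f (z(O, f) = (O² + 222*f) + O = O + O² + 222*f)
√((8 - 33)*K(4) + z(-36, 176)) = √((8 - 33)*4² + (-36 + (-36)² + 222*176)) = √(-25*16 + (-36 + 1296 + 39072)) = √(-400 + 40332) = √39932 = 2*√9983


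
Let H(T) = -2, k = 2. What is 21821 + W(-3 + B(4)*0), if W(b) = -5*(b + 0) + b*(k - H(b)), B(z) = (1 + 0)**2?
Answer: 21824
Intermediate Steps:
B(z) = 1 (B(z) = 1**2 = 1)
W(b) = -b (W(b) = -5*(b + 0) + b*(2 - 1*(-2)) = -5*b + b*(2 + 2) = -5*b + b*4 = -5*b + 4*b = -b)
21821 + W(-3 + B(4)*0) = 21821 - (-3 + 1*0) = 21821 - (-3 + 0) = 21821 - 1*(-3) = 21821 + 3 = 21824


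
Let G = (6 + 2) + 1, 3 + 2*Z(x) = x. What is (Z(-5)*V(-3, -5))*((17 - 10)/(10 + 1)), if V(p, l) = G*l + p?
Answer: 1344/11 ≈ 122.18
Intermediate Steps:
Z(x) = -3/2 + x/2
G = 9 (G = 8 + 1 = 9)
V(p, l) = p + 9*l (V(p, l) = 9*l + p = p + 9*l)
(Z(-5)*V(-3, -5))*((17 - 10)/(10 + 1)) = ((-3/2 + (½)*(-5))*(-3 + 9*(-5)))*((17 - 10)/(10 + 1)) = ((-3/2 - 5/2)*(-3 - 45))*(7/11) = (-4*(-48))*(7*(1/11)) = 192*(7/11) = 1344/11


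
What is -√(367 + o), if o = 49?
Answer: -4*√26 ≈ -20.396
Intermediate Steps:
-√(367 + o) = -√(367 + 49) = -√416 = -4*√26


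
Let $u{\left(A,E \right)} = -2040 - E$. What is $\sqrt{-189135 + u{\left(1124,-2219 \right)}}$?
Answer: $2 i \sqrt{47239} \approx 434.69 i$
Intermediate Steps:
$\sqrt{-189135 + u{\left(1124,-2219 \right)}} = \sqrt{-189135 - -179} = \sqrt{-189135 + \left(-2040 + 2219\right)} = \sqrt{-189135 + 179} = \sqrt{-188956} = 2 i \sqrt{47239}$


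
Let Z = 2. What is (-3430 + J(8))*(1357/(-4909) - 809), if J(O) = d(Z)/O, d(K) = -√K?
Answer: 13626491340/4909 + 1986369*√2/19636 ≈ 2.7760e+6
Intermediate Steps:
J(O) = -√2/O (J(O) = (-√2)/O = -√2/O)
(-3430 + J(8))*(1357/(-4909) - 809) = (-3430 - 1*√2/8)*(1357/(-4909) - 809) = (-3430 - 1*√2*⅛)*(1357*(-1/4909) - 809) = (-3430 - √2/8)*(-1357/4909 - 809) = (-3430 - √2/8)*(-3972738/4909) = 13626491340/4909 + 1986369*√2/19636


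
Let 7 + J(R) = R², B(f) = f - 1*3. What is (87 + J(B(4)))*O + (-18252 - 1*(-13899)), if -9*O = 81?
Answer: -5082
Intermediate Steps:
O = -9 (O = -⅑*81 = -9)
B(f) = -3 + f (B(f) = f - 3 = -3 + f)
J(R) = -7 + R²
(87 + J(B(4)))*O + (-18252 - 1*(-13899)) = (87 + (-7 + (-3 + 4)²))*(-9) + (-18252 - 1*(-13899)) = (87 + (-7 + 1²))*(-9) + (-18252 + 13899) = (87 + (-7 + 1))*(-9) - 4353 = (87 - 6)*(-9) - 4353 = 81*(-9) - 4353 = -729 - 4353 = -5082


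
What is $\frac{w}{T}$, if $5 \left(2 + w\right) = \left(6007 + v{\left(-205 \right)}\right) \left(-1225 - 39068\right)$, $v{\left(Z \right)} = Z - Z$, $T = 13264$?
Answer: $- \frac{242040061}{66320} \approx -3649.6$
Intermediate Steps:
$v{\left(Z \right)} = 0$
$w = - \frac{242040061}{5}$ ($w = -2 + \frac{\left(6007 + 0\right) \left(-1225 - 39068\right)}{5} = -2 + \frac{6007 \left(-40293\right)}{5} = -2 + \frac{1}{5} \left(-242040051\right) = -2 - \frac{242040051}{5} = - \frac{242040061}{5} \approx -4.8408 \cdot 10^{7}$)
$\frac{w}{T} = - \frac{242040061}{5 \cdot 13264} = \left(- \frac{242040061}{5}\right) \frac{1}{13264} = - \frac{242040061}{66320}$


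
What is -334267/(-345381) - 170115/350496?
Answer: 2163139171/4483505888 ≈ 0.48247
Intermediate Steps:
-334267/(-345381) - 170115/350496 = -334267*(-1/345381) - 170115*1/350496 = 334267/345381 - 56705/116832 = 2163139171/4483505888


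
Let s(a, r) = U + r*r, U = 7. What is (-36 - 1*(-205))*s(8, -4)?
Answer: 3887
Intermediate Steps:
s(a, r) = 7 + r² (s(a, r) = 7 + r*r = 7 + r²)
(-36 - 1*(-205))*s(8, -4) = (-36 - 1*(-205))*(7 + (-4)²) = (-36 + 205)*(7 + 16) = 169*23 = 3887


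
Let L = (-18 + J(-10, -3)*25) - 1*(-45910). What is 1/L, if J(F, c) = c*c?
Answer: 1/46117 ≈ 2.1684e-5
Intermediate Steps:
J(F, c) = c**2
L = 46117 (L = (-18 + (-3)**2*25) - 1*(-45910) = (-18 + 9*25) + 45910 = (-18 + 225) + 45910 = 207 + 45910 = 46117)
1/L = 1/46117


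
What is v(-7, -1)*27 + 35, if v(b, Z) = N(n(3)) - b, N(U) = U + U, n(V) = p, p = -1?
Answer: 170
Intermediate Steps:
n(V) = -1
N(U) = 2*U
v(b, Z) = -2 - b (v(b, Z) = 2*(-1) - b = -2 - b)
v(-7, -1)*27 + 35 = (-2 - 1*(-7))*27 + 35 = (-2 + 7)*27 + 35 = 5*27 + 35 = 135 + 35 = 170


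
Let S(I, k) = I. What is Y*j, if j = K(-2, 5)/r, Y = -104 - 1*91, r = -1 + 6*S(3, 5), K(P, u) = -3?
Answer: 585/17 ≈ 34.412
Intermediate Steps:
r = 17 (r = -1 + 6*3 = -1 + 18 = 17)
Y = -195 (Y = -104 - 91 = -195)
j = -3/17 ≈ -0.17647
Y*j = -195*(-3/17) = 585/17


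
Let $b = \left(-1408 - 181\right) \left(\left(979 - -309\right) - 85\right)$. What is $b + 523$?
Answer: $-1911044$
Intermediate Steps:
$b = -1911567$ ($b = - 1589 \left(\left(979 + 309\right) - 85\right) = - 1589 \left(1288 - 85\right) = \left(-1589\right) 1203 = -1911567$)
$b + 523 = -1911567 + 523 = -1911044$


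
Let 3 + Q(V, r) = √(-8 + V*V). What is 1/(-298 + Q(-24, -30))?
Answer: -301/90033 - 2*√142/90033 ≈ -0.0036079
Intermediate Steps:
Q(V, r) = -3 + √(-8 + V²) (Q(V, r) = -3 + √(-8 + V*V) = -3 + √(-8 + V²))
1/(-298 + Q(-24, -30)) = 1/(-298 + (-3 + √(-8 + (-24)²))) = 1/(-298 + (-3 + √(-8 + 576))) = 1/(-298 + (-3 + √568)) = 1/(-298 + (-3 + 2*√142)) = 1/(-301 + 2*√142)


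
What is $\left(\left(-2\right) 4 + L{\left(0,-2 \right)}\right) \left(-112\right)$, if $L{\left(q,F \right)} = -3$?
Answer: $1232$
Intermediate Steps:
$\left(\left(-2\right) 4 + L{\left(0,-2 \right)}\right) \left(-112\right) = \left(\left(-2\right) 4 - 3\right) \left(-112\right) = \left(-8 - 3\right) \left(-112\right) = \left(-11\right) \left(-112\right) = 1232$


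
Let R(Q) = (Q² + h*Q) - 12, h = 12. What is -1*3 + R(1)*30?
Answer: 27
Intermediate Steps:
R(Q) = -12 + Q² + 12*Q (R(Q) = (Q² + 12*Q) - 12 = -12 + Q² + 12*Q)
-1*3 + R(1)*30 = -1*3 + (-12 + 1² + 12*1)*30 = -3 + (-12 + 1 + 12)*30 = -3 + 1*30 = -3 + 30 = 27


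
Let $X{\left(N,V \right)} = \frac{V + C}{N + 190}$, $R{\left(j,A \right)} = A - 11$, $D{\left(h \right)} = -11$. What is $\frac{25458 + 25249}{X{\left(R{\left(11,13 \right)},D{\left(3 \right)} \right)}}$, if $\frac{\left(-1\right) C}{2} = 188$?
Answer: $- \frac{3245248}{129} \approx -25157.0$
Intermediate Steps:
$C = -376$ ($C = \left(-2\right) 188 = -376$)
$R{\left(j,A \right)} = -11 + A$
$X{\left(N,V \right)} = \frac{-376 + V}{190 + N}$ ($X{\left(N,V \right)} = \frac{V - 376}{N + 190} = \frac{-376 + V}{190 + N}$)
$\frac{25458 + 25249}{X{\left(R{\left(11,13 \right)},D{\left(3 \right)} \right)}} = \frac{25458 + 25249}{\frac{1}{190 + \left(-11 + 13\right)} \left(-376 - 11\right)} = \frac{50707}{\frac{1}{190 + 2} \left(-387\right)} = \frac{50707}{\frac{1}{192} \left(-387\right)} = \frac{50707}{- \frac{129}{64}} = 50707 \left(- \frac{64}{129}\right) = - \frac{3245248}{129}$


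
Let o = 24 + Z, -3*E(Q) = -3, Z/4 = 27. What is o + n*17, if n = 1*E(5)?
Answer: 149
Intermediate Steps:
Z = 108 (Z = 4*27 = 108)
E(Q) = 1 (E(Q) = -⅓*(-3) = 1)
n = 1 (n = 1*1 = 1)
o = 132 (o = 24 + 108 = 132)
o + n*17 = 132 + 1*17 = 132 + 17 = 149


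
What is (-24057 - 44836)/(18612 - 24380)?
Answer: 68893/5768 ≈ 11.944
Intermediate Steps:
(-24057 - 44836)/(18612 - 24380) = -68893/(-5768) = -68893*(-1/5768) = 68893/5768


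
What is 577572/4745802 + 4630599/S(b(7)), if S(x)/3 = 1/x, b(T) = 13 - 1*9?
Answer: 4883534761906/790967 ≈ 6.1741e+6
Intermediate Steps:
b(T) = 4 (b(T) = 13 - 9 = 4)
S(x) = 3/x
577572/4745802 + 4630599/S(b(7)) = 577572/4745802 + 4630599/((3/4)) = 577572*(1/4745802) + 4630599/((3*(¼))) = 96262/790967 + 4630599/(¾) = 96262/790967 + 4630599*(4/3) = 96262/790967 + 6174132 = 4883534761906/790967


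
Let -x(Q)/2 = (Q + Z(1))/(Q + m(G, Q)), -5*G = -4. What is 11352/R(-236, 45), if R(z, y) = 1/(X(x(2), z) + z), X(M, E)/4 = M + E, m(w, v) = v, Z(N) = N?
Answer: -13463472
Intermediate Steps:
G = 4/5 (G = -1/5*(-4) = 4/5 ≈ 0.80000)
x(Q) = -(1 + Q)/Q (x(Q) = -2*(Q + 1)/(Q + Q) = -2*(1 + Q)/(2*Q) = -2*(1 + Q)*1/(2*Q) = -(1 + Q)/Q)
X(M, E) = 4*E + 4*M (X(M, E) = 4*(M + E) = 4*(E + M) = 4*E + 4*M)
R(z, y) = 1/(-6 + 5*z) (R(z, y) = 1/((4*z + 4*((-1 - 1*2)/2)) + z) = 1/((4*z + 4*((-1 - 2)/2)) + z) = 1/((4*z + 4*((1/2)*(-3))) + z) = 1/((4*z + 4*(-3/2)) + z) = 1/((4*z - 6) + z) = 1/((-6 + 4*z) + z) = 1/(-6 + 5*z))
11352/R(-236, 45) = 11352/(1/(-6 + 5*(-236))) = 11352/(1/(-6 - 1180)) = 11352/(1/(-1186)) = 11352/(-1/1186) = 11352*(-1186) = -13463472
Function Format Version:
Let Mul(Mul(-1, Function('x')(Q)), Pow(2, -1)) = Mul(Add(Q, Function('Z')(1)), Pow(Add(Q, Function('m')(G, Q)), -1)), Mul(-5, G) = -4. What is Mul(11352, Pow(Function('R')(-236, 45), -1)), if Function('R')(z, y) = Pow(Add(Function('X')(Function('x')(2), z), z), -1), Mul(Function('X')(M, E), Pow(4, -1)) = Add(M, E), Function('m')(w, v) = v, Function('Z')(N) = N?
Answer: -13463472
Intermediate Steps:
G = Rational(4, 5) (G = Mul(Rational(-1, 5), -4) = Rational(4, 5) ≈ 0.80000)
Function('x')(Q) = Mul(-1, Pow(Q, -1), Add(1, Q)) (Function('x')(Q) = Mul(-2, Mul(Add(Q, 1), Pow(Add(Q, Q), -1))) = Mul(-2, Mul(Add(1, Q), Pow(Mul(2, Q), -1))) = Mul(-2, Mul(Add(1, Q), Mul(Rational(1, 2), Pow(Q, -1)))) = Mul(-2, Mul(Rational(1, 2), Pow(Q, -1), Add(1, Q))) = Mul(-1, Pow(Q, -1), Add(1, Q)))
Function('X')(M, E) = Add(Mul(4, E), Mul(4, M)) (Function('X')(M, E) = Mul(4, Add(M, E)) = Mul(4, Add(E, M)) = Add(Mul(4, E), Mul(4, M)))
Function('R')(z, y) = Pow(Add(-6, Mul(5, z)), -1) (Function('R')(z, y) = Pow(Add(Add(Mul(4, z), Mul(4, Mul(Pow(2, -1), Add(-1, Mul(-1, 2))))), z), -1) = Pow(Add(Add(Mul(4, z), Mul(4, Mul(Rational(1, 2), Add(-1, -2)))), z), -1) = Pow(Add(Add(Mul(4, z), Mul(4, Mul(Rational(1, 2), -3))), z), -1) = Pow(Add(Add(Mul(4, z), Mul(4, Rational(-3, 2))), z), -1) = Pow(Add(Add(Mul(4, z), -6), z), -1) = Pow(Add(Add(-6, Mul(4, z)), z), -1) = Pow(Add(-6, Mul(5, z)), -1))
Mul(11352, Pow(Function('R')(-236, 45), -1)) = Mul(11352, Pow(Pow(Add(-6, Mul(5, -236)), -1), -1)) = Mul(11352, Pow(Pow(Add(-6, -1180), -1), -1)) = Mul(11352, Pow(Pow(-1186, -1), -1)) = Mul(11352, Pow(Rational(-1, 1186), -1)) = Mul(11352, -1186) = -13463472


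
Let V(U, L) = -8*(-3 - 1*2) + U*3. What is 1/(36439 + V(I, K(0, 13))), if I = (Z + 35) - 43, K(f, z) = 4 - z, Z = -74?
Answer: 1/36233 ≈ 2.7599e-5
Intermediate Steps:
I = -82 (I = (-74 + 35) - 43 = -39 - 43 = -82)
V(U, L) = 40 + 3*U (V(U, L) = -8*(-3 - 2) + 3*U = -8*(-5) + 3*U = 40 + 3*U)
1/(36439 + V(I, K(0, 13))) = 1/(36439 + (40 + 3*(-82))) = 1/(36439 + (40 - 246)) = 1/(36439 - 206) = 1/36233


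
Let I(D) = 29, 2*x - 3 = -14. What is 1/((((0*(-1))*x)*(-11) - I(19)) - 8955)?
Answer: -1/8984 ≈ -0.00011131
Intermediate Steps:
x = -11/2 (x = 3/2 + (1/2)*(-14) = 3/2 - 7 = -11/2 ≈ -5.5000)
1/((((0*(-1))*x)*(-11) - I(19)) - 8955) = 1/((((0*(-1))*(-11/2))*(-11) - 1*29) - 8955) = 1/(((0*(-11/2))*(-11) - 29) - 8955) = 1/((0*(-11) - 29) - 8955) = 1/((0 - 29) - 8955) = 1/(-29 - 8955) = 1/(-8984) = -1/8984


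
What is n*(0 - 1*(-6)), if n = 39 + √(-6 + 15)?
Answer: 252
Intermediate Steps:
n = 42 (n = 39 + √9 = 39 + 3 = 42)
n*(0 - 1*(-6)) = 42*(0 - 1*(-6)) = 42*(0 + 6) = 42*6 = 252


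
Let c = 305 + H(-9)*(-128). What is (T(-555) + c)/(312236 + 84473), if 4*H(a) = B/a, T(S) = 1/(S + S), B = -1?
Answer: 1003807/1321040970 ≈ 0.00075986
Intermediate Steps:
T(S) = 1/(2*S)
H(a) = -1/(4*a) (H(a) = (-1/a)/4 = -1/(4*a))
c = 2713/9 (c = 305 - 1/4/(-9)*(-128) = 305 - 1/4*(-1/9)*(-128) = 305 + (1/36)*(-128) = 305 - 32/9 = 2713/9 ≈ 301.44)
(T(-555) + c)/(312236 + 84473) = ((1/2)/(-555) + 2713/9)/(312236 + 84473) = ((1/2)*(-1/555) + 2713/9)/396709 = (-1/1110 + 2713/9)*(1/396709) = (1003807/3330)*(1/396709) = 1003807/1321040970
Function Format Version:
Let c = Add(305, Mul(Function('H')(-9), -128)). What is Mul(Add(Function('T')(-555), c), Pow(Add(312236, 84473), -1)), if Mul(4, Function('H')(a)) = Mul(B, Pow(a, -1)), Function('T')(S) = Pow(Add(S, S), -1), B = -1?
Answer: Rational(1003807, 1321040970) ≈ 0.00075986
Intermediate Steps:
Function('T')(S) = Mul(Rational(1, 2), Pow(S, -1)) (Function('T')(S) = Pow(Mul(2, S), -1) = Mul(Rational(1, 2), Pow(S, -1)))
Function('H')(a) = Mul(Rational(-1, 4), Pow(a, -1)) (Function('H')(a) = Mul(Rational(1, 4), Mul(-1, Pow(a, -1))) = Mul(Rational(-1, 4), Pow(a, -1)))
c = Rational(2713, 9) (c = Add(305, Mul(Mul(Rational(-1, 4), Pow(-9, -1)), -128)) = Add(305, Mul(Mul(Rational(-1, 4), Rational(-1, 9)), -128)) = Add(305, Mul(Rational(1, 36), -128)) = Add(305, Rational(-32, 9)) = Rational(2713, 9) ≈ 301.44)
Mul(Add(Function('T')(-555), c), Pow(Add(312236, 84473), -1)) = Mul(Add(Mul(Rational(1, 2), Pow(-555, -1)), Rational(2713, 9)), Pow(Add(312236, 84473), -1)) = Mul(Add(Mul(Rational(1, 2), Rational(-1, 555)), Rational(2713, 9)), Pow(396709, -1)) = Mul(Add(Rational(-1, 1110), Rational(2713, 9)), Rational(1, 396709)) = Mul(Rational(1003807, 3330), Rational(1, 396709)) = Rational(1003807, 1321040970)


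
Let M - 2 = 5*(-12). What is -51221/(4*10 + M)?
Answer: 51221/18 ≈ 2845.6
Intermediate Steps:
M = -58 (M = 2 + 5*(-12) = 2 - 60 = -58)
-51221/(4*10 + M) = -51221/(4*10 - 58) = -51221/(40 - 58) = -51221/(-18) = -51221*(-1/18) = 51221/18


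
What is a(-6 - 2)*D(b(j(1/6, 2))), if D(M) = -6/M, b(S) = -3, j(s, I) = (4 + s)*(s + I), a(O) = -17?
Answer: -34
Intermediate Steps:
j(s, I) = (4 + s)*(I + s)
a(-6 - 2)*D(b(j(1/6, 2))) = -(-102)/(-3) = -(-102)*(-1)/3 = -17*2 = -34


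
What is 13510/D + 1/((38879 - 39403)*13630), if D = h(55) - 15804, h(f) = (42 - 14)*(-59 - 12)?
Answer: -6030628687/7942037440 ≈ -0.75933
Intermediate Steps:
h(f) = -1988 (h(f) = 28*(-71) = -1988)
D = -17792 (D = -1988 - 15804 = -17792)
13510/D + 1/((38879 - 39403)*13630) = 13510/(-17792) + 1/((38879 - 39403)*13630) = 13510*(-1/17792) + (1/13630)/(-524) = -6755/8896 - 1/524*1/13630 = -6755/8896 - 1/7142120 = -6030628687/7942037440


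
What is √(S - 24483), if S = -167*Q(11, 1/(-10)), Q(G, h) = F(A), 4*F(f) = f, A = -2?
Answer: I*√97598/2 ≈ 156.2*I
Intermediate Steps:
F(f) = f/4
Q(G, h) = -½ (Q(G, h) = (¼)*(-2) = -½)
S = 167/2 (S = -167*(-½) = 167/2 ≈ 83.500)
√(S - 24483) = √(167/2 - 24483) = √(-48799/2) = I*√97598/2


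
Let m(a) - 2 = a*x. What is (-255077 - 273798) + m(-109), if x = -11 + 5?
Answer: -528219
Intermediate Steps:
x = -6
m(a) = 2 - 6*a (m(a) = 2 + a*(-6) = 2 - 6*a)
(-255077 - 273798) + m(-109) = (-255077 - 273798) + (2 - 6*(-109)) = -528875 + (2 + 654) = -528875 + 656 = -528219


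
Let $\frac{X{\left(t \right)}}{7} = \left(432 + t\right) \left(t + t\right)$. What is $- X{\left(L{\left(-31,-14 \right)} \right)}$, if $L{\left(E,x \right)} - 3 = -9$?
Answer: $35784$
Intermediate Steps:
$L{\left(E,x \right)} = -6$ ($L{\left(E,x \right)} = 3 - 9 = -6$)
$X{\left(t \right)} = 14 t \left(432 + t\right)$ ($X{\left(t \right)} = 7 \left(432 + t\right) \left(t + t\right) = 7 \left(432 + t\right) 2 t = 7 \cdot 2 t \left(432 + t\right) = 14 t \left(432 + t\right)$)
$- X{\left(L{\left(-31,-14 \right)} \right)} = - 14 \left(-6\right) \left(432 - 6\right) = - 14 \left(-6\right) 426 = \left(-1\right) \left(-35784\right) = 35784$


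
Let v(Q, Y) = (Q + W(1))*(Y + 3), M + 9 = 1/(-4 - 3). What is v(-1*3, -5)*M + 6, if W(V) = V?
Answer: -214/7 ≈ -30.571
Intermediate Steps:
M = -64/7 (M = -9 + 1/(-4 - 3) = -9 + 1/(-7) = -9 - 1/7 = -64/7 ≈ -9.1429)
v(Q, Y) = (1 + Q)*(3 + Y) (v(Q, Y) = (Q + 1)*(Y + 3) = (1 + Q)*(3 + Y))
v(-1*3, -5)*M + 6 = (3 - 5 + 3*(-1*3) - 1*3*(-5))*(-64/7) + 6 = (3 - 5 + 3*(-3) - 3*(-5))*(-64/7) + 6 = (3 - 5 - 9 + 15)*(-64/7) + 6 = 4*(-64/7) + 6 = -256/7 + 6 = -214/7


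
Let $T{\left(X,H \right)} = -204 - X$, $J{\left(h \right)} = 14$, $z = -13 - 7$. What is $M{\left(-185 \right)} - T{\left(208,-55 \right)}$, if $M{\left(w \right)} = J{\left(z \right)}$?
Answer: $426$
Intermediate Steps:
$z = -20$ ($z = -13 - 7 = -20$)
$M{\left(w \right)} = 14$
$M{\left(-185 \right)} - T{\left(208,-55 \right)} = 14 - \left(-204 - 208\right) = 14 - -412 = 14 + 412 = 426$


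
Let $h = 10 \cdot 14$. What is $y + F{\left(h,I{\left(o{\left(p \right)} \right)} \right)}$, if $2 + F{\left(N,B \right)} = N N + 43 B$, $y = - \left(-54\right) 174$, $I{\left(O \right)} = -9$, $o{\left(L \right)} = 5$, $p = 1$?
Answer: $28607$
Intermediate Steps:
$h = 140$
$y = 9396$ ($y = \left(-1\right) \left(-9396\right) = 9396$)
$F{\left(N,B \right)} = -2 + N^{2} + 43 B$ ($F{\left(N,B \right)} = -2 + \left(N N + 43 B\right) = -2 + \left(N^{2} + 43 B\right) = -2 + N^{2} + 43 B$)
$y + F{\left(h,I{\left(o{\left(p \right)} \right)} \right)} = 9396 + \left(-2 + 140^{2} + 43 \left(-9\right)\right) = 9396 - -19211 = 9396 + 19211 = 28607$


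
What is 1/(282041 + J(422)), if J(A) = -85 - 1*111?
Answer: 1/281845 ≈ 3.5480e-6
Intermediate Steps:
J(A) = -196 (J(A) = -85 - 111 = -196)
1/(282041 + J(422)) = 1/(282041 - 196) = 1/281845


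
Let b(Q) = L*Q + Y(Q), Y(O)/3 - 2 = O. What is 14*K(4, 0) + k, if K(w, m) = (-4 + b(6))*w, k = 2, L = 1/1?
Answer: 1458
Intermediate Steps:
Y(O) = 6 + 3*O
L = 1 (L = 1*1 = 1)
b(Q) = 6 + 4*Q (b(Q) = 1*Q + (6 + 3*Q) = Q + (6 + 3*Q) = 6 + 4*Q)
K(w, m) = 26*w (K(w, m) = (-4 + (6 + 4*6))*w = (-4 + (6 + 24))*w = (-4 + 30)*w = 26*w)
14*K(4, 0) + k = 14*(26*4) + 2 = 14*104 + 2 = 1456 + 2 = 1458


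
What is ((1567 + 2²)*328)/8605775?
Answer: 515288/8605775 ≈ 0.059877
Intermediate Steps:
((1567 + 2²)*328)/8605775 = ((1567 + 4)*328)*(1/8605775) = (1571*328)*(1/8605775) = 515288*(1/8605775) = 515288/8605775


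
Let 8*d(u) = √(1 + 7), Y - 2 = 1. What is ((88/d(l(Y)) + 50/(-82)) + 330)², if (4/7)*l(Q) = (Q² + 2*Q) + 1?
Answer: 286526337/1681 + 4753760*√2/41 ≈ 3.3442e+5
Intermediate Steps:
Y = 3 (Y = 2 + 1 = 3)
l(Q) = 7/4 + 7*Q/2 + 7*Q²/4 (l(Q) = 7*((Q² + 2*Q) + 1)/4 = 7*(1 + Q² + 2*Q)/4 = 7/4 + 7*Q/2 + 7*Q²/4)
d(u) = √2/4 (d(u) = √(1 + 7)/8 = √8/8 = (2*√2)/8 = √2/4)
((88/d(l(Y)) + 50/(-82)) + 330)² = ((88/((√2/4)) + 50/(-82)) + 330)² = ((88*(2*√2) + 50*(-1/82)) + 330)² = ((176*√2 - 25/41) + 330)² = ((-25/41 + 176*√2) + 330)² = (13505/41 + 176*√2)²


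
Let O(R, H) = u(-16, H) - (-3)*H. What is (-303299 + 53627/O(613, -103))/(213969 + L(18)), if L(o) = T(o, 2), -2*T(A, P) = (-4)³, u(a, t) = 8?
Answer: -13049518/9202043 ≈ -1.4181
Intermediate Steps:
T(A, P) = 32 (T(A, P) = -½*(-4)³ = -½*(-64) = 32)
O(R, H) = 8 + 3*H (O(R, H) = 8 - (-3)*H = 8 + 3*H)
L(o) = 32
(-303299 + 53627/O(613, -103))/(213969 + L(18)) = (-303299 + 53627/(8 + 3*(-103)))/(213969 + 32) = (-303299 + 53627/(8 - 309))/214001 = (-303299 + 53627/(-301))*(1/214001) = (-303299 + 53627*(-1/301))*(1/214001) = (-303299 - 7661/43)*(1/214001) = -13049518/43*1/214001 = -13049518/9202043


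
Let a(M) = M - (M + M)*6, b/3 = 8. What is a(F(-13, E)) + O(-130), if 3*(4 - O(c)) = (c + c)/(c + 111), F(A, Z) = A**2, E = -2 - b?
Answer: -105995/57 ≈ -1859.6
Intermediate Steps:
b = 24 (b = 3*8 = 24)
E = -26 (E = -2 - 1*24 = -2 - 24 = -26)
a(M) = -11*M (a(M) = M - 2*M*6 = M - 12*M = -11*M)
O(c) = 4 - 2*c/(3*(111 + c)) (O(c) = 4 - (c + c)/(3*(c + 111)) = 4 - 2*c/(3*(111 + c)))
a(F(-13, E)) + O(-130) = -11*(-13)**2 + 2*(666 + 5*(-130))/(3*(111 - 130)) = -11*169 + (2/3)*(666 - 650)/(-19) = -1859 + (2/3)*(-1/19)*16 = -1859 - 32/57 = -105995/57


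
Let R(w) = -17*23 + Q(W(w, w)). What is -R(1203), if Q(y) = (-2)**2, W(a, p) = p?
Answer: 387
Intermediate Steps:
Q(y) = 4
R(w) = -387 (R(w) = -17*23 + 4 = -391 + 4 = -387)
-R(1203) = -1*(-387) = 387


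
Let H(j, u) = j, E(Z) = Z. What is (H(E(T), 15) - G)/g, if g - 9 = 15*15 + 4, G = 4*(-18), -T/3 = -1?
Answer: 75/238 ≈ 0.31513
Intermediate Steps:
T = 3 (T = -3*(-1) = 3)
G = -72
g = 238 (g = 9 + (15*15 + 4) = 9 + (225 + 4) = 9 + 229 = 238)
(H(E(T), 15) - G)/g = (3 - 1*(-72))/238 = (3 + 72)*(1/238) = 75*(1/238) = 75/238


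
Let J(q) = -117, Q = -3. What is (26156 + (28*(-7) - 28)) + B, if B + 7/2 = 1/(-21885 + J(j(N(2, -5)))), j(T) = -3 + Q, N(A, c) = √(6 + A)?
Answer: 285239428/11001 ≈ 25929.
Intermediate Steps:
j(T) = -6 (j(T) = -3 - 3 = -6)
B = -38504/11001 (B = -7/2 + 1/(-21885 - 117) = -7/2 + 1/(-22002) = -7/2 - 1/22002 = -38504/11001 ≈ -3.5000)
(26156 + (28*(-7) - 28)) + B = (26156 + (28*(-7) - 28)) - 38504/11001 = (26156 + (-196 - 28)) - 38504/11001 = (26156 - 224) - 38504/11001 = 25932 - 38504/11001 = 285239428/11001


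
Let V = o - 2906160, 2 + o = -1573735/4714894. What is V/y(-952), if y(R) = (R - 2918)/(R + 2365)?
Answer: 2151252834038391/2027404420 ≈ 1.0611e+6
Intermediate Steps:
o = -11003523/4714894 (o = -2 - 1573735/4714894 = -11003523/4714894 ≈ -2.3338)
y(R) = (-2918 + R)/(2365 + R)
V = -13702247350563/4714894 (V = -11003523/4714894 - 2906160 = -13702247350563/4714894 ≈ -2.9062e+6)
V/y(-952) = -13702247350563*(2365 - 952)/(-2918 - 952)/4714894 = -13702247350563/(4714894*(-3870/1413)) = -13702247350563/(4714894*((1/1413)*(-3870))) = -13702247350563/(4714894*(-430/157)) = -13702247350563/4714894*(-157/430) = 2151252834038391/2027404420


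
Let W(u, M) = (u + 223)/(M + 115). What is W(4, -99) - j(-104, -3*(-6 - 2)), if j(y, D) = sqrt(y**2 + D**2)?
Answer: 227/16 - 8*sqrt(178) ≈ -92.546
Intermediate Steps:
j(y, D) = sqrt(D**2 + y**2)
W(u, M) = (223 + u)/(115 + M)
W(4, -99) - j(-104, -3*(-6 - 2)) = (223 + 4)/(115 - 99) - sqrt((-3*(-6 - 2))**2 + (-104)**2) = 227/16 - sqrt((-3*(-8))**2 + 10816) = (1/16)*227 - sqrt(24**2 + 10816) = 227/16 - sqrt(576 + 10816) = 227/16 - sqrt(11392) = 227/16 - 8*sqrt(178)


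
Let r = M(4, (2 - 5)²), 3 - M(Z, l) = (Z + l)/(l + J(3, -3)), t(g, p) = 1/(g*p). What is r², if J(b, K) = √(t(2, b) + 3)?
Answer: 507867/218089 + 18174*√114/218089 ≈ 3.2185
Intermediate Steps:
t(g, p) = 1/(g*p) (t(g, p) = 1*(1/(g*p)) = 1/(g*p))
J(b, K) = √(3 + 1/(2*b)) (J(b, K) = √(1/(2*b) + 3) = √(3 + 1/(2*b)))
M(Z, l) = 3 - (Z + l)/(l + √114/6) (M(Z, l) = 3 - (Z + l)/(l + √(12 + 2/3)/2) = 3 - (Z + l)/(l + √(12 + 2*(⅓))/2) = 3 - (Z + l)/(l + √(12 + ⅔)/2) = 3 - (Z + l)/(l + √(38/3)/2) = 3 - (Z + l)/(l + (√114/3)/2) = 3 - (Z + l)/(l + √114/6))
r = 3*(28 + √114)/(54 + √114) (r = 3*(√114 - 2*4 + 4*(2 - 5)²)/(√114 + 6*(2 - 5)²) = 3*(√114 - 8 + 4*(-3)²)/(√114 + 6*(-3)²) = 3*(√114 - 8 + 4*9)/(√114 + 6*9) = 3*(√114 - 8 + 36)/(√114 + 54) = 3*(28 + √114)/(54 + √114) ≈ 1.7940)
r² = (699/467 + 13*√114/467)²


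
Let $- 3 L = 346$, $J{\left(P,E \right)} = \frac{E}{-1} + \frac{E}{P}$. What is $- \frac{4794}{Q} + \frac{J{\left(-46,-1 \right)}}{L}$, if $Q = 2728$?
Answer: $- \frac{2396436}{1356839} \approx -1.7662$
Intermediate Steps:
$J{\left(P,E \right)} = - E + \frac{E}{P}$ ($J{\left(P,E \right)} = E \left(-1\right) + \frac{E}{P} = - E + \frac{E}{P}$)
$L = - \frac{346}{3}$ ($L = \left(- \frac{1}{3}\right) 346 = - \frac{346}{3} \approx -115.33$)
$- \frac{4794}{Q} + \frac{J{\left(-46,-1 \right)}}{L} = - \frac{4794}{2728} + \frac{\left(-1\right) \left(-1\right) - \frac{1}{-46}}{- \frac{346}{3}} = \left(-4794\right) \frac{1}{2728} + \left(1 - - \frac{1}{46}\right) \left(- \frac{3}{346}\right) = - \frac{2397}{1364} + \left(1 + \frac{1}{46}\right) \left(- \frac{3}{346}\right) = - \frac{2397}{1364} + \frac{47}{46} \left(- \frac{3}{346}\right) = - \frac{2397}{1364} - \frac{141}{15916} = - \frac{2396436}{1356839}$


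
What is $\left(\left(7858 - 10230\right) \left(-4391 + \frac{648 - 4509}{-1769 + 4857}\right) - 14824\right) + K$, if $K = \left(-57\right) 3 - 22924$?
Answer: $\frac{8013745049}{772} \approx 1.038 \cdot 10^{7}$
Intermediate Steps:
$K = -23095$ ($K = -171 - 22924 = -23095$)
$\left(\left(7858 - 10230\right) \left(-4391 + \frac{648 - 4509}{-1769 + 4857}\right) - 14824\right) + K = \left(\left(7858 - 10230\right) \left(-4391 + \frac{648 - 4509}{-1769 + 4857}\right) - 14824\right) - 23095 = \left(- 2372 \left(-4391 - \frac{3861}{3088}\right) - 14824\right) - 23095 = \left(\left(-2372\right) \left(- \frac{13563269}{3088}\right) - 14824\right) - 23095 = \left(\frac{8043018517}{772} - 14824\right) - 23095 = \frac{8031574389}{772} - 23095 = \frac{8013745049}{772}$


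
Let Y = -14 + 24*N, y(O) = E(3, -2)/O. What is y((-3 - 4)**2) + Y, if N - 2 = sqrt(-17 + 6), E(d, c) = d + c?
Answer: 1667/49 + 24*I*sqrt(11) ≈ 34.02 + 79.599*I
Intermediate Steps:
E(d, c) = c + d
y(O) = 1/O (y(O) = (-2 + 3)/O = 1/O)
N = 2 + I*sqrt(11) (N = 2 + sqrt(-17 + 6) = 2 + sqrt(-11) = 2 + I*sqrt(11) ≈ 2.0 + 3.3166*I)
Y = 34 + 24*I*sqrt(11) (Y = -14 + 24*(2 + I*sqrt(11)) = -14 + (48 + 24*I*sqrt(11)) = 34 + 24*I*sqrt(11) ≈ 34.0 + 79.599*I)
y((-3 - 4)**2) + Y = 1/((-3 - 4)**2) + (34 + 24*I*sqrt(11)) = 1/((-7)**2) + (34 + 24*I*sqrt(11)) = 1/49 + (34 + 24*I*sqrt(11)) = 1667/49 + 24*I*sqrt(11)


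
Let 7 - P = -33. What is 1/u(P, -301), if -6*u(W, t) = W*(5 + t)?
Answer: 3/5920 ≈ 0.00050676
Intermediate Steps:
P = 40 (P = 7 - 1*(-33) = 7 + 33 = 40)
u(W, t) = -W*(5 + t)/6
1/u(P, -301) = 1/(-⅙*40*(5 - 301)) = 1/(-⅙*40*(-296)) = 1/(5920/3) = 3/5920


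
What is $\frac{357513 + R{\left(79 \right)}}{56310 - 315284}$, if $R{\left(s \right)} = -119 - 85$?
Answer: $- \frac{357309}{258974} \approx -1.3797$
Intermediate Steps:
$R{\left(s \right)} = -204$ ($R{\left(s \right)} = -119 - 85 = -204$)
$\frac{357513 + R{\left(79 \right)}}{56310 - 315284} = \frac{357513 - 204}{56310 - 315284} = \frac{357309}{-258974} = 357309 \left(- \frac{1}{258974}\right) = - \frac{357309}{258974}$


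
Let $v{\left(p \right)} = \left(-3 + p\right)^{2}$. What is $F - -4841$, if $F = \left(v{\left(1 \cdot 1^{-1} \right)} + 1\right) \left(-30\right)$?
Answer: $4691$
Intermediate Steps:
$F = -150$ ($F = \left(\left(-3 + 1 \cdot 1^{-1}\right)^{2} + 1\right) \left(-30\right) = \left(\left(-3 + 1 \cdot 1\right)^{2} + 1\right) \left(-30\right) = \left(\left(-3 + 1\right)^{2} + 1\right) \left(-30\right) = \left(\left(-2\right)^{2} + 1\right) \left(-30\right) = \left(4 + 1\right) \left(-30\right) = 5 \left(-30\right) = -150$)
$F - -4841 = -150 - -4841 = -150 + 4841 = 4691$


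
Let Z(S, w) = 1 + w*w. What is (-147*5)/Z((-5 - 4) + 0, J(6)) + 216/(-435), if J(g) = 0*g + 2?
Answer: -21387/145 ≈ -147.50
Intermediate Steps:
J(g) = 2 (J(g) = 0 + 2 = 2)
Z(S, w) = 1 + w**2
(-147*5)/Z((-5 - 4) + 0, J(6)) + 216/(-435) = (-147*5)/(1 + 2**2) + 216/(-435) = -735/(1 + 4) + 216*(-1/435) = -735/5 - 72/145 = -735*1/5 - 72/145 = -147 - 72/145 = -21387/145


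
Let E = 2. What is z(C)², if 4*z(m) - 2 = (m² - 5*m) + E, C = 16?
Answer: 2025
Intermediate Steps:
z(m) = 1 - 5*m/4 + m²/4 (z(m) = ½ + ((m² - 5*m) + 2)/4 = ½ + (2 + m² - 5*m)/4 = ½ + (½ - 5*m/4 + m²/4) = 1 - 5*m/4 + m²/4)
z(C)² = (1 - 5/4*16 + (¼)*16²)² = (1 - 20 + (¼)*256)² = (1 - 20 + 64)² = 45² = 2025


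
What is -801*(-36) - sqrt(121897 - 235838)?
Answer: 28836 - I*sqrt(113941) ≈ 28836.0 - 337.55*I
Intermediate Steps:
-801*(-36) - sqrt(121897 - 235838) = 28836 - sqrt(-113941) = 28836 - I*sqrt(113941)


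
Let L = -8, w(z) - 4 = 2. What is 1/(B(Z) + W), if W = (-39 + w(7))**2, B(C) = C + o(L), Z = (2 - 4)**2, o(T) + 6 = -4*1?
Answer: 1/1083 ≈ 0.00092336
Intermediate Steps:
w(z) = 6 (w(z) = 4 + 2 = 6)
o(T) = -10 (o(T) = -6 - 4*1 = -6 - 4 = -10)
Z = 4 (Z = (-2)**2 = 4)
B(C) = -10 + C (B(C) = C - 10 = -10 + C)
W = 1089 (W = (-39 + 6)**2 = (-33)**2 = 1089)
1/(B(Z) + W) = 1/((-10 + 4) + 1089) = 1/(-6 + 1089) = 1/1083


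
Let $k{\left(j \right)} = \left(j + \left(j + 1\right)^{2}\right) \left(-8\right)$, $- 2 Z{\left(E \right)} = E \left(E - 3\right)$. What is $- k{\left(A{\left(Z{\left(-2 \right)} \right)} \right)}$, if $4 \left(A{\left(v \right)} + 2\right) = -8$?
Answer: $40$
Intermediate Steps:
$Z{\left(E \right)} = - \frac{E \left(-3 + E\right)}{2}$ ($Z{\left(E \right)} = - \frac{E \left(E - 3\right)}{2} = - \frac{E \left(-3 + E\right)}{2}$)
$A{\left(v \right)} = -4$ ($A{\left(v \right)} = -2 + \frac{1}{4} \left(-8\right) = -2 - 2 = -4$)
$k{\left(j \right)} = - 8 j - 8 \left(1 + j\right)^{2}$ ($k{\left(j \right)} = \left(j + \left(1 + j\right)^{2}\right) \left(-8\right) = - 8 j - 8 \left(1 + j\right)^{2}$)
$- k{\left(A{\left(Z{\left(-2 \right)} \right)} \right)} = - (\left(-8\right) \left(-4\right) - 8 \left(1 - 4\right)^{2}) = - (32 - 8 \left(-3\right)^{2}) = - (32 - 72) = \left(-1\right) \left(-40\right) = 40$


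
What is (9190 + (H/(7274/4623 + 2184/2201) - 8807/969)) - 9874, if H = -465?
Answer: -22118144925173/25297398114 ≈ -874.33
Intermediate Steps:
(9190 + (H/(7274/4623 + 2184/2201) - 8807/969)) - 9874 = (9190 + (-465/(7274/4623 + 2184/2201) - 8807/969)) - 9874 = (9190 + (-465/26106706/10175223 - 8807/969)) - 9874 = (9190 + (-465*10175223/26106706 - 8807/969)) - 9874 = (9190 + (-4731478695/26106706 - 8807/969)) - 9874 = (9190 - 4814724615197/25297398114) - 9874 = 227668364052463/25297398114 - 9874 = -22118144925173/25297398114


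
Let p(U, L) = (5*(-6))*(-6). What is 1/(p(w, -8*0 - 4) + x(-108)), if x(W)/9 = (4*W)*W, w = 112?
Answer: 1/420084 ≈ 2.3805e-6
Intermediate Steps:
x(W) = 36*W² (x(W) = 9*((4*W)*W) = 9*(4*W²) = 36*W²)
p(U, L) = 180 (p(U, L) = -30*(-6) = 180)
1/(p(w, -8*0 - 4) + x(-108)) = 1/(180 + 36*(-108)²) = 1/(180 + 36*11664) = 1/(180 + 419904) = 1/420084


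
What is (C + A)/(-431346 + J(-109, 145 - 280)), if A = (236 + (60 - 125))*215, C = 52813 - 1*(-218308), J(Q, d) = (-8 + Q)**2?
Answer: -307886/417657 ≈ -0.73717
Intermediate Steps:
C = 271121 (C = 52813 + 218308 = 271121)
A = 36765 (A = (236 - 65)*215 = 171*215 = 36765)
(C + A)/(-431346 + J(-109, 145 - 280)) = (271121 + 36765)/(-431346 + (-8 - 109)**2) = 307886/(-431346 + (-117)**2) = 307886/(-431346 + 13689) = 307886/(-417657) = 307886*(-1/417657) = -307886/417657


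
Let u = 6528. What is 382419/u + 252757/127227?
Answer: 16768006603/276845952 ≈ 60.568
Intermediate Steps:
382419/u + 252757/127227 = 382419/6528 + 252757/127227 = 382419*(1/6528) + 252757*(1/127227) = 127473/2176 + 252757/127227 = 16768006603/276845952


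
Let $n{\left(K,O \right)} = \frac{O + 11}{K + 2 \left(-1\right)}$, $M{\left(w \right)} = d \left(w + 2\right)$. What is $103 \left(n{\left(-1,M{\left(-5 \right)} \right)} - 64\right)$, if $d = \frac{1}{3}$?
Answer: $- \frac{20806}{3} \approx -6935.3$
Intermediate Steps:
$d = \frac{1}{3} \approx 0.33333$
$M{\left(w \right)} = \frac{2}{3} + \frac{w}{3}$ ($M{\left(w \right)} = \frac{w + 2}{3} = \frac{2 + w}{3} = \frac{2}{3} + \frac{w}{3}$)
$n{\left(K,O \right)} = \frac{11 + O}{-2 + K}$ ($n{\left(K,O \right)} = \frac{11 + O}{K - 2} = \frac{11 + O}{-2 + K}$)
$103 \left(n{\left(-1,M{\left(-5 \right)} \right)} - 64\right) = 103 \left(\frac{11 + \left(\frac{2}{3} + \frac{1}{3} \left(-5\right)\right)}{-2 - 1} - 64\right) = 103 \left(\frac{11 + \left(\frac{2}{3} - \frac{5}{3}\right)}{-3} - 64\right) = 103 \left(- \frac{11 - 1}{3} - 64\right) = 103 \left(\left(- \frac{1}{3}\right) 10 - 64\right) = 103 \left(- \frac{10}{3} - 64\right) = 103 \left(- \frac{202}{3}\right) = - \frac{20806}{3}$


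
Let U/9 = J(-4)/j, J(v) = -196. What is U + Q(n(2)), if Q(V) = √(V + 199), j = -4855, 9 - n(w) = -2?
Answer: 1764/4855 + √210 ≈ 14.855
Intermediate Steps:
n(w) = 11 (n(w) = 9 - 1*(-2) = 9 + 2 = 11)
Q(V) = √(199 + V)
U = 1764/4855 (U = 9*(-196/(-4855)) = 9*(-196*(-1/4855)) = 9*(196/4855) = 1764/4855 ≈ 0.36334)
U + Q(n(2)) = 1764/4855 + √(199 + 11) = 1764/4855 + √210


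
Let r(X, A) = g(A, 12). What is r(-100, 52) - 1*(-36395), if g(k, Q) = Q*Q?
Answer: 36539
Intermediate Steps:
g(k, Q) = Q**2
r(X, A) = 144 (r(X, A) = 12**2 = 144)
r(-100, 52) - 1*(-36395) = 144 - 1*(-36395) = 144 + 36395 = 36539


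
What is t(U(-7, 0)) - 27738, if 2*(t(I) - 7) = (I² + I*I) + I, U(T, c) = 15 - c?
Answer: -54997/2 ≈ -27499.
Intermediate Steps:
t(I) = 7 + I² + I/2 (t(I) = 7 + ((I² + I*I) + I)/2 = 7 + ((I² + I²) + I)/2 = 7 + (2*I² + I)/2 = 7 + (I + 2*I²)/2 = 7 + (I² + I/2) = 7 + I² + I/2)
t(U(-7, 0)) - 27738 = (7 + (15 - 1*0)² + (15 - 1*0)/2) - 27738 = (7 + (15 + 0)² + (15 + 0)/2) - 27738 = (7 + 15² + (½)*15) - 27738 = (7 + 225 + 15/2) - 27738 = 479/2 - 27738 = -54997/2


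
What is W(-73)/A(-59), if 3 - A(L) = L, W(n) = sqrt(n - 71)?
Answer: 6*I/31 ≈ 0.19355*I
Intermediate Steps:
W(n) = sqrt(-71 + n)
A(L) = 3 - L
W(-73)/A(-59) = sqrt(-71 - 73)/(3 - 1*(-59)) = sqrt(-144)/(3 + 59) = (12*I)/62 = (12*I)*(1/62) = 6*I/31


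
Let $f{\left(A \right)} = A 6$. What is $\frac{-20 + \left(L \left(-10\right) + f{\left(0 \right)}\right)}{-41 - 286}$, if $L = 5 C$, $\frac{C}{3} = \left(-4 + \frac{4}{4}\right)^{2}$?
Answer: $\frac{1370}{327} \approx 4.1896$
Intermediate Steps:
$f{\left(A \right)} = 6 A$
$C = 27$ ($C = 3 \left(-4 + \frac{4}{4}\right)^{2} = 3 \left(-4 + 4 \cdot \frac{1}{4}\right)^{2} = 3 \left(-4 + 1\right)^{2} = 3 \left(-3\right)^{2} = 3 \cdot 9 = 27$)
$L = 135$ ($L = 5 \cdot 27 = 135$)
$\frac{-20 + \left(L \left(-10\right) + f{\left(0 \right)}\right)}{-41 - 286} = \frac{-20 + \left(135 \left(-10\right) + 6 \cdot 0\right)}{-41 - 286} = \frac{-20 + \left(-1350 + 0\right)}{-327} = \left(-20 - 1350\right) \left(- \frac{1}{327}\right) = \left(-1370\right) \left(- \frac{1}{327}\right) = \frac{1370}{327}$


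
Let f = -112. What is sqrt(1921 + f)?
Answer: 3*sqrt(201) ≈ 42.532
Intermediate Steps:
sqrt(1921 + f) = sqrt(1921 - 112) = sqrt(1809) = 3*sqrt(201)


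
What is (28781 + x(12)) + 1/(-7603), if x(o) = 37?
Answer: 219103253/7603 ≈ 28818.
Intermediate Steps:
(28781 + x(12)) + 1/(-7603) = (28781 + 37) + 1/(-7603) = 28818 - 1/7603 = 219103253/7603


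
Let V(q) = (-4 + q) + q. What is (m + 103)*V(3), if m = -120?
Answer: -34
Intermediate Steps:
V(q) = -4 + 2*q
(m + 103)*V(3) = (-120 + 103)*(-4 + 2*3) = -17*(-4 + 6) = -17*2 = -34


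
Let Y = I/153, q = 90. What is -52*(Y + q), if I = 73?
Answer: -719836/153 ≈ -4704.8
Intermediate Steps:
Y = 73/153 ≈ 0.47712
-52*(Y + q) = -52*(73/153 + 90) = -52*13843/153 = -719836/153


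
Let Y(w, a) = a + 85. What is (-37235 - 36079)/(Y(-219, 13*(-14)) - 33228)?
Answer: 73314/33325 ≈ 2.2000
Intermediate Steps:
Y(w, a) = 85 + a
(-37235 - 36079)/(Y(-219, 13*(-14)) - 33228) = (-37235 - 36079)/((85 + 13*(-14)) - 33228) = -73314/((85 - 182) - 33228) = -73314/(-97 - 33228) = -73314/(-33325) = -73314*(-1/33325) = 73314/33325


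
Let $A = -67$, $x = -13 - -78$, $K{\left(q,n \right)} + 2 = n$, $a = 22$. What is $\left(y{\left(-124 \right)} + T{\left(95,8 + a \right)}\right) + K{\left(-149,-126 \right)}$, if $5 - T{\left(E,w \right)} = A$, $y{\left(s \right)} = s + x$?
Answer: $-115$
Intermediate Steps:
$K{\left(q,n \right)} = -2 + n$
$x = 65$ ($x = -13 + 78 = 65$)
$y{\left(s \right)} = 65 + s$ ($y{\left(s \right)} = s + 65 = 65 + s$)
$T{\left(E,w \right)} = 72$ ($T{\left(E,w \right)} = 5 - -67 = 5 + 67 = 72$)
$\left(y{\left(-124 \right)} + T{\left(95,8 + a \right)}\right) + K{\left(-149,-126 \right)} = \left(\left(65 - 124\right) + 72\right) - 128 = \left(-59 + 72\right) - 128 = 13 - 128 = -115$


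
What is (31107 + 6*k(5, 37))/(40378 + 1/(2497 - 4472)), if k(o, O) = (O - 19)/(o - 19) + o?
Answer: 143454125/186075281 ≈ 0.77095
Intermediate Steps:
k(o, O) = o + (-19 + O)/(-19 + o) (k(o, O) = (-19 + O)/(-19 + o) + o = o + (-19 + O)/(-19 + o))
(31107 + 6*k(5, 37))/(40378 + 1/(2497 - 4472)) = (31107 + 6*((-19 + 37 + 5² - 19*5)/(-19 + 5)))/(40378 + 1/(2497 - 4472)) = (31107 + 6*((-19 + 37 + 25 - 95)/(-14)))/(40378 + 1/(-1975)) = (31107 + 6*(-1/14*(-52)))/(40378 - 1/1975) = (31107 + 6*(26/7))/(79746549/1975) = (31107 + 156/7)*(1975/79746549) = (217905/7)*(1975/79746549) = 143454125/186075281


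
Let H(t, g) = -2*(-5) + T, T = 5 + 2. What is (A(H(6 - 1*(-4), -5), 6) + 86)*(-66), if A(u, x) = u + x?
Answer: -7194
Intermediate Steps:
T = 7
H(t, g) = 17 (H(t, g) = -2*(-5) + 7 = 10 + 7 = 17)
(A(H(6 - 1*(-4), -5), 6) + 86)*(-66) = ((17 + 6) + 86)*(-66) = (23 + 86)*(-66) = 109*(-66) = -7194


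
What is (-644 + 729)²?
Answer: 7225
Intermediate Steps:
(-644 + 729)² = 85² = 7225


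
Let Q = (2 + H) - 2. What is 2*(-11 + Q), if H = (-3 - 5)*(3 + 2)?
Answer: -102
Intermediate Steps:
H = -40 (H = -8*5 = -40)
Q = -40 (Q = (2 - 40) - 2 = -38 - 2 = -40)
2*(-11 + Q) = 2*(-11 - 40) = 2*(-51) = -102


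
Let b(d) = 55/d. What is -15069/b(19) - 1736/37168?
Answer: -1330212841/255530 ≈ -5205.7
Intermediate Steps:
-15069/b(19) - 1736/37168 = -15069/(55/19) - 1736/37168 = -15069/(55*(1/19)) - 1736*1/37168 = -15069/55/19 - 217/4646 = -15069*19/55 - 217/4646 = -286311/55 - 217/4646 = -1330212841/255530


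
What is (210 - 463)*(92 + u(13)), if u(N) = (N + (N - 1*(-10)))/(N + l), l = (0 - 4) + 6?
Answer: -119416/5 ≈ -23883.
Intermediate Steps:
l = 2 (l = -4 + 6 = 2)
u(N) = (10 + 2*N)/(2 + N) (u(N) = (N + (N - 1*(-10)))/(N + 2) = (N + (N + 10))/(2 + N) = (N + (10 + N))/(2 + N) = (10 + 2*N)/(2 + N))
(210 - 463)*(92 + u(13)) = (210 - 463)*(92 + 2*(5 + 13)/(2 + 13)) = -253*(92 + 2*18/15) = -253*(92 + 2*(1/15)*18) = -253*(92 + 12/5) = -253*472/5 = -119416/5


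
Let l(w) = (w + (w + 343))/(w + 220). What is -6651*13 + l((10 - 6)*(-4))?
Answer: -17638141/204 ≈ -86462.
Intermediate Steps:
l(w) = (343 + 2*w)/(220 + w) (l(w) = (w + (343 + w))/(220 + w) = (343 + 2*w)/(220 + w))
-6651*13 + l((10 - 6)*(-4)) = -6651*13 + (343 + 2*((10 - 6)*(-4)))/(220 + (10 - 6)*(-4)) = -86463 + (343 + 2*(4*(-4)))/(220 + 4*(-4)) = -86463 + (343 + 2*(-16))/(220 - 16) = -86463 + (343 - 32)/204 = -86463 + (1/204)*311 = -86463 + 311/204 = -17638141/204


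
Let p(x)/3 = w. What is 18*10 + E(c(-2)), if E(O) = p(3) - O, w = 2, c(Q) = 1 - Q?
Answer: 183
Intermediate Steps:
p(x) = 6 (p(x) = 3*2 = 6)
E(O) = 6 - O
18*10 + E(c(-2)) = 18*10 + (6 - (1 - 1*(-2))) = 180 + (6 - (1 + 2)) = 180 + (6 - 1*3) = 180 + (6 - 3) = 180 + 3 = 183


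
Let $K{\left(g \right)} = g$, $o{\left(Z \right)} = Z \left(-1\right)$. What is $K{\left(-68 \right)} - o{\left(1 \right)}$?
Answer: $-67$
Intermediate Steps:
$o{\left(Z \right)} = - Z$
$K{\left(-68 \right)} - o{\left(1 \right)} = -68 - \left(-1\right) 1 = -68 - -1 = -68 + 1 = -67$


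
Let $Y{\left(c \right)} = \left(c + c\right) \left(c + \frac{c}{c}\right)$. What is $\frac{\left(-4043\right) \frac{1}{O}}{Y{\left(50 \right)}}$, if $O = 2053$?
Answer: $- \frac{4043}{10470300} \approx -0.00038614$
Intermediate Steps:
$Y{\left(c \right)} = 2 c \left(1 + c\right)$ ($Y{\left(c \right)} = 2 c \left(c + 1\right) = 2 c \left(1 + c\right)$)
$\frac{\left(-4043\right) \frac{1}{O}}{Y{\left(50 \right)}} = \frac{\left(-4043\right) \frac{1}{2053}}{2 \cdot 50 \left(1 + 50\right)} = \frac{\left(-4043\right) \frac{1}{2053}}{2 \cdot 50 \cdot 51} = - \frac{4043}{2053 \cdot 5100} = \left(- \frac{4043}{2053}\right) \frac{1}{5100} = - \frac{4043}{10470300}$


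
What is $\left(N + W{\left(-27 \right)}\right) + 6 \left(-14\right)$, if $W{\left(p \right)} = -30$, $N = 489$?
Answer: $375$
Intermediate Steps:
$\left(N + W{\left(-27 \right)}\right) + 6 \left(-14\right) = \left(489 - 30\right) + 6 \left(-14\right) = 459 - 84 = 375$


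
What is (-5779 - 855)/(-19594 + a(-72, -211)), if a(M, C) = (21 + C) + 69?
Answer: 6634/19715 ≈ 0.33649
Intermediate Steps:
a(M, C) = 90 + C
(-5779 - 855)/(-19594 + a(-72, -211)) = (-5779 - 855)/(-19594 + (90 - 211)) = -6634/(-19594 - 121) = -6634/(-19715) = -6634*(-1/19715) = 6634/19715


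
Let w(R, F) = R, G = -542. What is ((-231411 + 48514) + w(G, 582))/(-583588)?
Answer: 183439/583588 ≈ 0.31433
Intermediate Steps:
((-231411 + 48514) + w(G, 582))/(-583588) = ((-231411 + 48514) - 542)/(-583588) = (-182897 - 542)*(-1/583588) = -183439*(-1/583588) = 183439/583588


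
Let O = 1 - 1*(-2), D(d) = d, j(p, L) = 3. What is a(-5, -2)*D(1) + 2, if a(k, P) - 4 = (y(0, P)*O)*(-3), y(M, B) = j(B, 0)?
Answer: -21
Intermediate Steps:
y(M, B) = 3
O = 3 (O = 1 + 2 = 3)
a(k, P) = -23 (a(k, P) = 4 + (3*3)*(-3) = 4 + 9*(-3) = 4 - 27 = -23)
a(-5, -2)*D(1) + 2 = -23*1 + 2 = -23 + 2 = -21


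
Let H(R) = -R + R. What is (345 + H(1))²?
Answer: 119025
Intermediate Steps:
H(R) = 0
(345 + H(1))² = (345 + 0)² = 345² = 119025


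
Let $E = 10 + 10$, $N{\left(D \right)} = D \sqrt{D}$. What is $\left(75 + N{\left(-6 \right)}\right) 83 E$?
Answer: $124500 - 9960 i \sqrt{6} \approx 1.245 \cdot 10^{5} - 24397.0 i$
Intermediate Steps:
$N{\left(D \right)} = D^{\frac{3}{2}}$
$E = 20$
$\left(75 + N{\left(-6 \right)}\right) 83 E = \left(75 + \left(-6\right)^{\frac{3}{2}}\right) 83 \cdot 20 = \left(75 - 6 i \sqrt{6}\right) 83 \cdot 20 = \left(6225 - 498 i \sqrt{6}\right) 20 = 124500 - 9960 i \sqrt{6}$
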